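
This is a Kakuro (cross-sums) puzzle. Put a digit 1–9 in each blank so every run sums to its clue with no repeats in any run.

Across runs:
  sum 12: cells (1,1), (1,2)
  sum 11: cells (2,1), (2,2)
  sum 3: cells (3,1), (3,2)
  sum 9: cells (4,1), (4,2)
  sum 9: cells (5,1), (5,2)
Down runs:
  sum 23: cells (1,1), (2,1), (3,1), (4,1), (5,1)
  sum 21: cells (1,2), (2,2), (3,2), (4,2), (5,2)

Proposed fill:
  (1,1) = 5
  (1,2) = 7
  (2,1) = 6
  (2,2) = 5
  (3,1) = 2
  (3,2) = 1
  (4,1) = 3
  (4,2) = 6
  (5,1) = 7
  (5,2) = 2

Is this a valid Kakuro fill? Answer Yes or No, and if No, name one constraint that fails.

Across: 5+7=12; 6+5=11; 2+1=3; 3+6=9; 7+2=9. Down: 5+6+2+3+7=23; 7+5+1+6+2=21. No digit repeats within any run.

Yes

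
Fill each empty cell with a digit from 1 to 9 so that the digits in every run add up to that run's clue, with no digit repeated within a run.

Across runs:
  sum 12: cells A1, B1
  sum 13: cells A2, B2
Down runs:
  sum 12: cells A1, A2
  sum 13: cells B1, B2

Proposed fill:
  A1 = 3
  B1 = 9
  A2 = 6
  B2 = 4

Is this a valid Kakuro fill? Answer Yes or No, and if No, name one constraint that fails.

No — the down run A1–A2 sums to 9, not 12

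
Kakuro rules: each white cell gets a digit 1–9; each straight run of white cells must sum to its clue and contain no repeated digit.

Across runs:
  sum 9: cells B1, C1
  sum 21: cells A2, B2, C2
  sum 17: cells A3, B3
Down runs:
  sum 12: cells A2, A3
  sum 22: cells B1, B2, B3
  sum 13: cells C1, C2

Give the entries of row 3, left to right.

8, 9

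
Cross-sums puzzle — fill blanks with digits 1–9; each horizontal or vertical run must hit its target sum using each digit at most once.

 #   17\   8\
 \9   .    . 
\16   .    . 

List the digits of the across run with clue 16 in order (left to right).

9, 7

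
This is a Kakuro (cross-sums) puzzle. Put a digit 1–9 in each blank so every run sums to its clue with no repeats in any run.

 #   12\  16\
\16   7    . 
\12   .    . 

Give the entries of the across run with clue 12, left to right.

16 in 2 cells must be {7,9}.
R1C2 = 16 − 7 = 9 completes the 16 across.
R2C1 = 12 − 7 = 5 completes the 12 down.
R2C2 = 12 − 5 = 7 completes the 12 across.

5, 7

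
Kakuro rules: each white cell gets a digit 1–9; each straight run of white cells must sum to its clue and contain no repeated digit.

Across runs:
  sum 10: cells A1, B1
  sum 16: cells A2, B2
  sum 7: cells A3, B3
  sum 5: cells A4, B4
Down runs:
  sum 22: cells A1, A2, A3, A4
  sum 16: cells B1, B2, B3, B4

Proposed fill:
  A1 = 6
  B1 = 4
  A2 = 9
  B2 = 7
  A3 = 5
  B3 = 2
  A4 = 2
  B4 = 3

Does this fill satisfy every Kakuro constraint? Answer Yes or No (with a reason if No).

Yes

Across: 6+4=10; 9+7=16; 5+2=7; 2+3=5. Down: 6+9+5+2=22; 4+7+2+3=16. No digit repeats within any run.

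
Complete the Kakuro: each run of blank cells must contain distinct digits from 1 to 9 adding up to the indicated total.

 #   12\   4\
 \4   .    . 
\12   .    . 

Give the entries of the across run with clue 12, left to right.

9, 3

4 in 2 cells must be {1,3}.
The 4 across and the 12 down share only 3, so R1C1 = 3.
R1C2 = 4 − 3 = 1 completes the 4 across.
R2C1 = 12 − 3 = 9 completes the 12 down.
R2C2 = 12 − 9 = 3 completes the 12 across.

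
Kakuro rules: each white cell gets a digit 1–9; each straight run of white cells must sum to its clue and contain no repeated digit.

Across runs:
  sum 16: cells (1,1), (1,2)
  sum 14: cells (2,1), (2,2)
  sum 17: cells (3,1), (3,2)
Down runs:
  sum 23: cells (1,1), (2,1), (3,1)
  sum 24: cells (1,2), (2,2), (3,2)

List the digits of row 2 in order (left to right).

6 8

16 in 2 cells must be {7,9}; 17 in 2 cells must be {8,9}; 23 in 3 cells must be {6,8,9}.
The 16 across and the 23 down share only 9, so (1,1) = 9.
(1,2) = 16 − 9 = 7 completes the 16 across.
Given what's placed, (3,1) must be 8 to fit the 17 across and 23 down.
(3,2) = 17 − 8 = 9 completes the 17 across.
(2,1) = 23 − 17 = 6 completes the 23 down.
(2,2) = 14 − 6 = 8 completes the 14 across.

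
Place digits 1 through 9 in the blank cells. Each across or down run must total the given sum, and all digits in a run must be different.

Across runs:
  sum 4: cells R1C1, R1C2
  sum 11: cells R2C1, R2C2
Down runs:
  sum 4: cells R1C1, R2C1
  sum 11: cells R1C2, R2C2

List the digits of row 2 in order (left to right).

3 8

4 in 2 cells must be {1,3}.
The 4 across and the 11 down share only 3, so R1C2 = 3.
The 11 across and the 4 down share only 3, so R2C1 = 3.
R2C2 = 11 − 3 = 8 completes the 11 across.
R1C1 = 4 − 3 = 1 completes the 4 across.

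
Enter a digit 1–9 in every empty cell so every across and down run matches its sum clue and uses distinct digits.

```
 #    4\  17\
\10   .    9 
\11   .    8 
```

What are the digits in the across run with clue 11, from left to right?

3 8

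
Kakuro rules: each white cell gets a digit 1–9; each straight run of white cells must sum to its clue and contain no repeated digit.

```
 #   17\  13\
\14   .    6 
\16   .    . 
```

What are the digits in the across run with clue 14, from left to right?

16 in 2 cells must be {7,9}; 17 in 2 cells must be {8,9}.
R1C1 = 14 − 6 = 8 completes the 14 across.
R2C1 = 17 − 8 = 9 completes the 17 down.
R2C2 = 16 − 9 = 7 completes the 16 across.

8 6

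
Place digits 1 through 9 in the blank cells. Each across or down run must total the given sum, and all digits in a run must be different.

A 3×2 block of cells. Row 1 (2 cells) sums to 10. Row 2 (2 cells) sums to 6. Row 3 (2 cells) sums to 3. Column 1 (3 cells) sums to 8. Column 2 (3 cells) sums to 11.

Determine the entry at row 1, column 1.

3 in 2 cells must be {1,2}.
Nothing is forced directly, so branch on (3,1), whose candidates are 1 or 2. If (3,1) = 2: that forces (1,1) = 1, after which (1,2) would have to be in {9} for the 10 across but in {1,2,3,4,5,6,7,8} for the 11 down — contradiction. So (3,1) = 1.
(3,2) = 3 − 1 = 2 completes the 3 across.
Nothing is forced directly, so branch on (1,1), whose candidates are 2 or 3 or 4. If (1,1) = 3: then (1,2) would have to be in {7} for the 10 across but in {1,3,4,5,6,8} for the 11 down — contradiction. If (1,1) = 4: that forces (1,2) = 6, after which (2,1) would have to be in {1,2,4,5} for the 6 across but in {3} for the 8 down — contradiction. So (1,1) = 2.
(1,2) = 10 − 2 = 8 completes the 10 across.
(2,1) = 8 − 3 = 5 completes the 8 down.
(2,2) = 6 − 5 = 1 completes the 6 across.

2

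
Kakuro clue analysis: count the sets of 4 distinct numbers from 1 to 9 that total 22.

11

4 distinct digits from 1–9 sum between 10 and 30.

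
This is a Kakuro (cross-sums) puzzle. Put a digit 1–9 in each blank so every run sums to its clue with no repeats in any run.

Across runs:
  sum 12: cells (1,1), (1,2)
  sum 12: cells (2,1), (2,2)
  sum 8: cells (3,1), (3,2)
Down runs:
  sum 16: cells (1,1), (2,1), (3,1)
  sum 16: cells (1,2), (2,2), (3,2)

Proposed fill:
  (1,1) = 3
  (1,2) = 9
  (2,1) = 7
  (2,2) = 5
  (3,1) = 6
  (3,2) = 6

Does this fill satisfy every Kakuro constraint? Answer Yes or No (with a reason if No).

No — the down run (1,2)–(3,2) sums to 20, not 16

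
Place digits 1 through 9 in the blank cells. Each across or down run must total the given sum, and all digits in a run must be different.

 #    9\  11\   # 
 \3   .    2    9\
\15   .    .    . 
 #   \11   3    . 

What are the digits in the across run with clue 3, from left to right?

3 in 2 cells must be {1,2}.
R1C1 = 3 − 2 = 1 completes the 3 across.
R2C1 = 9 − 1 = 8 completes the 9 down.
R2C2 = 11 − 5 = 6 completes the 11 down.
R2C3 = 15 − 14 = 1 completes the 15 across.
R3C3 = 11 − 3 = 8 completes the 11 across.

1, 2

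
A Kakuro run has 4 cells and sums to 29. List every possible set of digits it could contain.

{5,7,8,9}

4 distinct digits from 1–9 sum between 10 and 30.
Only one set works: {5,7,8,9}.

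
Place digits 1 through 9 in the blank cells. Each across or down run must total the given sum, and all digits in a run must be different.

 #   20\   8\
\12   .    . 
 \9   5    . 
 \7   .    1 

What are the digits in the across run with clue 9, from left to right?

5 4

R2C2 = 9 − 5 = 4 completes the 9 across.
R3C1 = 7 − 1 = 6 completes the 7 across.
R1C1 = 20 − 11 = 9 completes the 20 down.
R1C2 = 12 − 9 = 3 completes the 12 across.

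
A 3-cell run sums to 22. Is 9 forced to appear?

Every partition of 22 into 3 distinct digits includes 9: {5,8,9}, {6,7,9}.

Yes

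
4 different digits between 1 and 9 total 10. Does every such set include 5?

No

The only way to make 10 from 4 distinct digits is {1,2,3,4}, which does not contain 5.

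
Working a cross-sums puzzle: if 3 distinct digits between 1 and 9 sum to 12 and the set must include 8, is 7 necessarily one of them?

The only way to make 12 from 3 distinct digits under that restriction is {1,3,8}, which does not contain 7.

No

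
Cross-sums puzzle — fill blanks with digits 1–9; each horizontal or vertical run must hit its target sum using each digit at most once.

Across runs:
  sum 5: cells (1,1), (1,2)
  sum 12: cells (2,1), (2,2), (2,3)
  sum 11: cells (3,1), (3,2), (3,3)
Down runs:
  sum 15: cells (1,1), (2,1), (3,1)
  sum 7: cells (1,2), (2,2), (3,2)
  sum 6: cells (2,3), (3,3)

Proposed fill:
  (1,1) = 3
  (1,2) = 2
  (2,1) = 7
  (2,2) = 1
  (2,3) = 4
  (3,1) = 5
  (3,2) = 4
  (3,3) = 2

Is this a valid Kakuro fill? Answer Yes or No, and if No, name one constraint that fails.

Yes

Across: 3+2=5; 7+1+4=12; 5+4+2=11. Down: 3+7+5=15; 2+1+4=7; 4+2=6. No digit repeats within any run.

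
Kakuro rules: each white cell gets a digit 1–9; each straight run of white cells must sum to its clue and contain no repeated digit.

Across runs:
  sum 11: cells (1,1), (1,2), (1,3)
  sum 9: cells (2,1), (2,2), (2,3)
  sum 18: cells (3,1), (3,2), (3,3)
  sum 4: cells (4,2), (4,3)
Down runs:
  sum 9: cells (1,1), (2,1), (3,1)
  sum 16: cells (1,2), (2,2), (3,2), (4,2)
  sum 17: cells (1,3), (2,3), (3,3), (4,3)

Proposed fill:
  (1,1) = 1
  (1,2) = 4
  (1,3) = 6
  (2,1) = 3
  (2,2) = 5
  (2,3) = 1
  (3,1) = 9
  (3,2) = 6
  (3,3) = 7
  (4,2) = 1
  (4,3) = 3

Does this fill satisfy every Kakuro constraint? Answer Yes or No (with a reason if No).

No — the across run (3,1)–(3,3) sums to 22, not 18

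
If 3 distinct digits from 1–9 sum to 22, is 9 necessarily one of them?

Yes

Every partition of 22 into 3 distinct digits includes 9: {5,8,9}, {6,7,9}.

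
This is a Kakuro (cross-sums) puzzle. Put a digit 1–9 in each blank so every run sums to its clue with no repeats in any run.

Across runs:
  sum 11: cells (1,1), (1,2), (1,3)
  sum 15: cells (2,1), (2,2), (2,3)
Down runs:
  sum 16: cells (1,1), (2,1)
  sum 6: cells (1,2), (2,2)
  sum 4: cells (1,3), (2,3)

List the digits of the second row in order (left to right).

16 in 2 cells must be {7,9}; 4 in 2 cells must be {1,3}.
The 11 across and the 16 down share only 7, so (1,1) = 7.
Given what's placed, (1,2) must be 1 to fit the 11 across and 6 down.
(1,3) = 11 − 8 = 3 completes the 11 across.
(2,1) = 16 − 7 = 9 completes the 16 down.
(2,2) = 6 − 1 = 5 completes the 6 down.
(2,3) = 15 − 14 = 1 completes the 15 across.

9 5 1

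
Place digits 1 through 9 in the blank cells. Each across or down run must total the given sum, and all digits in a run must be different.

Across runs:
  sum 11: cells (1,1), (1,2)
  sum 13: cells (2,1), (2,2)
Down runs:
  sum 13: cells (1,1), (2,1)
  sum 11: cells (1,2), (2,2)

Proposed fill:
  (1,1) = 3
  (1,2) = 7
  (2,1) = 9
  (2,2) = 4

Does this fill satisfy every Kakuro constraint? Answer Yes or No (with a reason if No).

No — the down run (1,1)–(2,1) sums to 12, not 13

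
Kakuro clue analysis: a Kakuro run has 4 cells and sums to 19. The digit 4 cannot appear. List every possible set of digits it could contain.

{1,2,7,9}; {1,3,6,9}; {1,3,7,8}; {1,5,6,7}; {2,3,5,9}; {2,3,6,8}

4 distinct digits from 1–9 sum between 10 and 30.
Dropping sets that contain 4.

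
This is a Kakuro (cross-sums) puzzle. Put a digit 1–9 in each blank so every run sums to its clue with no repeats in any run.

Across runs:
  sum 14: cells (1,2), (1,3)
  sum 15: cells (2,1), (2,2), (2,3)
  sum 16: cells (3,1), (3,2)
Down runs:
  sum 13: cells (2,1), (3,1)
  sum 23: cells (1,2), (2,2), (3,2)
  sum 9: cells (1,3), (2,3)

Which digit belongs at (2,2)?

8

16 in 2 cells must be {7,9}; 23 in 3 cells must be {6,8,9}.
The 16 across and the 23 down share only 9, so (3,2) = 9.
(3,1) = 16 − 9 = 7 completes the 16 across.
(2,1) = 13 − 7 = 6 completes the 13 down.
(2,2) = 8: the only remaining digit allowed by both the 15 across and the 23 down.
(2,3) = 15 − 14 = 1 completes the 15 across.
(1,2) = 23 − 17 = 6 completes the 23 down.
(1,3) = 14 − 6 = 8 completes the 14 across.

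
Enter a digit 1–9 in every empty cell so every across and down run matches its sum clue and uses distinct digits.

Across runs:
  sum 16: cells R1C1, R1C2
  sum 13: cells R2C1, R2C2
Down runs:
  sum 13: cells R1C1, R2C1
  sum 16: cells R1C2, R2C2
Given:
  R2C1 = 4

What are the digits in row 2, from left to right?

4, 9

16 in 2 cells must be {7,9}.
R1C1 = 13 − 4 = 9 completes the 13 down.
R1C2 = 16 − 9 = 7 completes the 16 across.
R2C2 = 13 − 4 = 9 completes the 13 across.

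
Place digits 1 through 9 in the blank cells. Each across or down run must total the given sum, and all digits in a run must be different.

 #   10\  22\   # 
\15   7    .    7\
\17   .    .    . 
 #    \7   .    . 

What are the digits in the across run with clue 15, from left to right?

R1C2 = 15 − 7 = 8 completes the 15 across.
R2C1 = 10 − 7 = 3 completes the 10 down.
R3C2 = 5: the only remaining digit allowed by both the 7 across and the 22 down.
R3C3 = 7 − 5 = 2 completes the 7 across.
R2C2 = 22 − 13 = 9 completes the 22 down.
R2C3 = 17 − 12 = 5 completes the 17 across.

7 8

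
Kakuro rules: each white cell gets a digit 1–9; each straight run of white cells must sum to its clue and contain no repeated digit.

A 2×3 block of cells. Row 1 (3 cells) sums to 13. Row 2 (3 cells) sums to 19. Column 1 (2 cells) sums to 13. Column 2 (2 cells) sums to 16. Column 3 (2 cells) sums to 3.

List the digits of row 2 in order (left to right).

16 in 2 cells must be {7,9}; 3 in 2 cells must be {1,2}.
The 19 across and the 3 down share only 2, so (2,3) = 2.
(1,3) = 3 − 2 = 1 completes the 3 down.
Given what's placed, (2,2) must be 9 to fit the 19 across and 16 down.
(1,2) = 16 − 9 = 7 completes the 16 down.
(2,1) = 19 − 11 = 8 completes the 19 across.
(1,1) = 13 − 8 = 5 completes the 13 across.

8 9 2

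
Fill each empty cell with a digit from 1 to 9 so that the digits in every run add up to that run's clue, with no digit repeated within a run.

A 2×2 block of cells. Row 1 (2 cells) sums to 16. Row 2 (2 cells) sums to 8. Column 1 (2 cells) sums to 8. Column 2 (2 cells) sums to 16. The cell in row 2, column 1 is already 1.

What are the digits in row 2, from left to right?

1, 7

16 in 2 cells must be {7,9}.
(1,1) = 8 − 1 = 7 completes the 8 down.
(1,2) = 16 − 7 = 9 completes the 16 across.
(2,2) = 8 − 1 = 7 completes the 8 across.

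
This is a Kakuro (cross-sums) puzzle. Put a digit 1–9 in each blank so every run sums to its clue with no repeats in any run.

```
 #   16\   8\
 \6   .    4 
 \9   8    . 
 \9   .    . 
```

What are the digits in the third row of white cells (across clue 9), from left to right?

6, 3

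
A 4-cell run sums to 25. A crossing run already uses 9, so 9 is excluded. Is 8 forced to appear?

Yes

The only way to make 25 from 4 distinct digits under that restriction is {4,6,7,8}, which contains 8.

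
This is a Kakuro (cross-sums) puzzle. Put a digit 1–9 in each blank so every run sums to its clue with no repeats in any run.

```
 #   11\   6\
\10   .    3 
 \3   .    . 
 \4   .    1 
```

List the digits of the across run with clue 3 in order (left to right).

3 in 2 cells must be {1,2}; 4 in 2 cells must be {1,3}; 6 in 3 cells must be {1,2,3}.
R1C1 = 10 − 3 = 7 completes the 10 across.
R2C1 = 1: the only remaining digit allowed by both the 3 across and the 11 down.
R2C2 = 3 − 1 = 2 completes the 3 across.
R3C1 = 4 − 1 = 3 completes the 4 across.

1 2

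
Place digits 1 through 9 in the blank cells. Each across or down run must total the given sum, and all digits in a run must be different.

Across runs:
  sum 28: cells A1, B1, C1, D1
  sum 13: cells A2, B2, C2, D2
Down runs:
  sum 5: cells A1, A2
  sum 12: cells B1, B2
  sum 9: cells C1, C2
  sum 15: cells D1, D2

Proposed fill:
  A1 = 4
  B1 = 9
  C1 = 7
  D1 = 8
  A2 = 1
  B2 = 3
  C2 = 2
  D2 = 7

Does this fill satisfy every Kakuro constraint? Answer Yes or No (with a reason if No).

Across: 4+9+7+8=28; 1+3+2+7=13. Down: 4+1=5; 9+3=12; 7+2=9; 8+7=15. No digit repeats within any run.

Yes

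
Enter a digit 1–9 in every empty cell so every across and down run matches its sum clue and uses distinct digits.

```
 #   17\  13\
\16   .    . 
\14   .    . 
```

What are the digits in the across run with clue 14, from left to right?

8 6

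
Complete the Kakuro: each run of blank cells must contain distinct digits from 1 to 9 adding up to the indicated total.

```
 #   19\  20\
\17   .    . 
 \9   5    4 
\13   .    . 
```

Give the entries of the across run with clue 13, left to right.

6, 7

17 in 2 cells must be {8,9}.
R1C1 = 8: the only remaining digit allowed by both the 17 across and the 19 down.
R1C2 = 17 − 8 = 9 completes the 17 across.
R3C1 = 19 − 13 = 6 completes the 19 down.
R3C2 = 13 − 6 = 7 completes the 13 across.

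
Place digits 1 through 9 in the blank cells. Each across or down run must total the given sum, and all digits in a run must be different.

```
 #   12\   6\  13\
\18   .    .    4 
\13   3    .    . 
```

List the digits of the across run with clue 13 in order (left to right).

3, 1, 9

R1C1 = 12 − 3 = 9 completes the 12 down.
R1C2 = 18 − 13 = 5 completes the 18 across.
R2C2 = 6 − 5 = 1 completes the 6 down.
R2C3 = 13 − 4 = 9 completes the 13 across.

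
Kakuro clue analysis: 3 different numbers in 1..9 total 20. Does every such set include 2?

No

Counterexample: {3,8,9} sums to 20 without using 2.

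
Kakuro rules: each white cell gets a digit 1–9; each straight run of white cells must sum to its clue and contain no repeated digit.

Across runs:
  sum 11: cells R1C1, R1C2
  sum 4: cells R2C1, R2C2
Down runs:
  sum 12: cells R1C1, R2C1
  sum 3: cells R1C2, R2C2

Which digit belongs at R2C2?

4 in 2 cells must be {1,3}; 3 in 2 cells must be {1,2}.
The 11 across and the 3 down share only 2, so R1C2 = 2.
The 4 across and the 12 down share only 3, so R2C1 = 3.
R2C2 = 4 − 3 = 1 completes the 4 across.
R1C1 = 11 − 2 = 9 completes the 11 across.

1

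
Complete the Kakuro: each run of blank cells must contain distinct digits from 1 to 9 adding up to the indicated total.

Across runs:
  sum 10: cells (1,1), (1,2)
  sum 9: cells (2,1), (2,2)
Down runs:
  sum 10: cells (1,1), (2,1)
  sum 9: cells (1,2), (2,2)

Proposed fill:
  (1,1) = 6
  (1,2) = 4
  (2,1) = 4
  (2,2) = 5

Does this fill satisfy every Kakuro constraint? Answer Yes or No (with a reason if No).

Yes

Across: 6+4=10; 4+5=9. Down: 6+4=10; 4+5=9. No digit repeats within any run.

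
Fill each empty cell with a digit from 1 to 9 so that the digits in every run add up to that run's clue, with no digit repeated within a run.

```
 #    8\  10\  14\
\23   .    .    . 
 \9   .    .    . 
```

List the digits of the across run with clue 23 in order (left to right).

23 in 3 cells must be {6,8,9}.
The 23 across and the 8 down share only 6, so R1C1 = 6.
R2C1 = 8 − 6 = 2 completes the 8 down.
Given what's placed, R2C3 must be 6 to fit the 9 across and 14 down.
R1C3 = 14 − 6 = 8 completes the 14 down.
R2C2 = 9 − 8 = 1 completes the 9 across.
R1C2 = 23 − 14 = 9 completes the 23 across.

6 9 8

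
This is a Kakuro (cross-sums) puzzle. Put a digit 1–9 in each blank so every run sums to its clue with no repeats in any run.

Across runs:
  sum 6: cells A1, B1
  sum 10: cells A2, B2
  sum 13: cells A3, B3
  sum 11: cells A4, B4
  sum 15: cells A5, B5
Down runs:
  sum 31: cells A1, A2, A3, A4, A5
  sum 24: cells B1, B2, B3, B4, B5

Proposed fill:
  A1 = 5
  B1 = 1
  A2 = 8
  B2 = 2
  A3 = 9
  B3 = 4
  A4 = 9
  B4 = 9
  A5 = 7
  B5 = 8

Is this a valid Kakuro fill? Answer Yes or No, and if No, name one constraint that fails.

No — the across run A4–B4 sums to 18, not 11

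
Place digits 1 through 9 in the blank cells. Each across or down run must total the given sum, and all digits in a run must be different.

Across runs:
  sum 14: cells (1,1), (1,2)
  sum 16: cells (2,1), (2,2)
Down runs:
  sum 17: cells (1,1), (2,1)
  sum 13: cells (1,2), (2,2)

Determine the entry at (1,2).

6

16 in 2 cells must be {7,9}; 17 in 2 cells must be {8,9}.
The 16 across and the 17 down share only 9, so (2,1) = 9.
(2,2) = 16 − 9 = 7 completes the 16 across.
(1,1) = 17 − 9 = 8 completes the 17 down.
(1,2) = 14 − 8 = 6 completes the 14 across.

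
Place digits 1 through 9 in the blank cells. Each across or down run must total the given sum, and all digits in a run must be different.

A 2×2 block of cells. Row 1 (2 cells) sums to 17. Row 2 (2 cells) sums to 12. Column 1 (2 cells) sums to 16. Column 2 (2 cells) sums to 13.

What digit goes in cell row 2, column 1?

7

17 in 2 cells must be {8,9}; 16 in 2 cells must be {7,9}.
The 17 across and the 16 down share only 9, so (1,1) = 9.
(1,2) = 17 − 9 = 8 completes the 17 across.
(2,1) = 16 − 9 = 7 completes the 16 down.
(2,2) = 12 − 7 = 5 completes the 12 across.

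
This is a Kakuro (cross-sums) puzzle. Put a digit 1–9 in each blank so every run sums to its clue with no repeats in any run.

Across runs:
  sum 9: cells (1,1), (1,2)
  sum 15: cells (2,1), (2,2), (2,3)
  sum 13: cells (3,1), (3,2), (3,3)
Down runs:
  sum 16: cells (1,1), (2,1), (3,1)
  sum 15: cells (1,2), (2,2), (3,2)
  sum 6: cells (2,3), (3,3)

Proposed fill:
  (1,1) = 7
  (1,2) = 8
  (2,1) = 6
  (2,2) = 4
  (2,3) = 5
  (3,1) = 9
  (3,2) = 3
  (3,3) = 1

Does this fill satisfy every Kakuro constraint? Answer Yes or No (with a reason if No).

No — the across run (1,1)–(1,2) sums to 15, not 9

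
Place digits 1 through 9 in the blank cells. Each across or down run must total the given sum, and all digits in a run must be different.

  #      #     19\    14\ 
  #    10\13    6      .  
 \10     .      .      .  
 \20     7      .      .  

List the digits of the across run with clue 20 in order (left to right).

7 8 5

R1C3 = 13 − 6 = 7 completes the 13 across.
R2C1 = 10 − 7 = 3 completes the 10 down.
R2C2 = 5: the only remaining digit allowed by both the 10 across and the 19 down.
R2C3 = 10 − 8 = 2 completes the 10 across.
R3C2 = 19 − 11 = 8 completes the 19 down.
R3C3 = 20 − 15 = 5 completes the 20 across.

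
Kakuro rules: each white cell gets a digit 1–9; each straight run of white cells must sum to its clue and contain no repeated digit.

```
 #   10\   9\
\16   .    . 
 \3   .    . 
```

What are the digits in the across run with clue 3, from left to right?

16 in 2 cells must be {7,9}; 3 in 2 cells must be {1,2}.
The 16 across and the 9 down share only 7, so R1C2 = 7.
R2C2 = 9 − 7 = 2 completes the 9 down.
R1C1 = 16 − 7 = 9 completes the 16 across.
R2C1 = 3 − 2 = 1 completes the 3 across.

1 2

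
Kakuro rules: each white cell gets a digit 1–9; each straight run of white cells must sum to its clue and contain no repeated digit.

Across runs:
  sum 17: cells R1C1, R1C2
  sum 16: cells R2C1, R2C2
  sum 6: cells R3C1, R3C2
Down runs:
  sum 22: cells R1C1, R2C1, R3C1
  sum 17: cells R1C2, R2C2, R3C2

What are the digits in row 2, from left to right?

17 in 2 cells must be {8,9}; 16 in 2 cells must be {7,9}.
The 6 across and the 22 down share only 5, so R3C1 = 5.
R3C2 = 6 − 5 = 1 completes the 6 across.
Given what's placed, R1C2 must be 9 to fit the 17 across and 17 down.
R2C1 = 9: the only remaining digit allowed by both the 16 across and the 22 down.
R2C2 = 16 − 9 = 7 completes the 16 across.
R1C1 = 17 − 9 = 8 completes the 17 across.

9 7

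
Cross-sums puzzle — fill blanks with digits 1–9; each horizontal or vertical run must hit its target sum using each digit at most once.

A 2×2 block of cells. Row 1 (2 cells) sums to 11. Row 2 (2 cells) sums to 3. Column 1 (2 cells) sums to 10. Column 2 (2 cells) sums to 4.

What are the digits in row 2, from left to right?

2, 1

3 in 2 cells must be {1,2}; 4 in 2 cells must be {1,3}.
The 11 across and the 4 down share only 3, so (1,2) = 3.
(2,2) = 4 − 3 = 1 completes the 4 down.
(1,1) = 11 − 3 = 8 completes the 11 across.
(2,1) = 3 − 1 = 2 completes the 3 across.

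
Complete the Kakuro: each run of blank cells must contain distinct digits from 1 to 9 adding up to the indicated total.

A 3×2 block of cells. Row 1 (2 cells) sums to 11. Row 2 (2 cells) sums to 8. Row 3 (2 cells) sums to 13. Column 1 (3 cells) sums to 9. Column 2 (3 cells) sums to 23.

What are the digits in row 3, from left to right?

4, 9

23 in 3 cells must be {6,8,9}.
The 8 across and the 23 down share only 6, so (2,2) = 6.
(2,1) = 8 − 6 = 2 completes the 8 across.
Nothing is forced directly, so branch on (1,2), whose candidates are 8 or 9. If (1,2) = 9: then (1,1) would have to be in {2} for the 11 across but in {1,3,4,6} for the 9 down — contradiction. So (1,2) = 8.
(1,1) = 11 − 8 = 3 completes the 11 across.
(3,1) = 9 − 5 = 4 completes the 9 down.
(3,2) = 13 − 4 = 9 completes the 13 across.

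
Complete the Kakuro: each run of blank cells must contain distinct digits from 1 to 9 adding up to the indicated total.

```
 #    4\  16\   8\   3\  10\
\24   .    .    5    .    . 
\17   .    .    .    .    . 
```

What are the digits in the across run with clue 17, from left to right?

1, 7, 3, 2, 4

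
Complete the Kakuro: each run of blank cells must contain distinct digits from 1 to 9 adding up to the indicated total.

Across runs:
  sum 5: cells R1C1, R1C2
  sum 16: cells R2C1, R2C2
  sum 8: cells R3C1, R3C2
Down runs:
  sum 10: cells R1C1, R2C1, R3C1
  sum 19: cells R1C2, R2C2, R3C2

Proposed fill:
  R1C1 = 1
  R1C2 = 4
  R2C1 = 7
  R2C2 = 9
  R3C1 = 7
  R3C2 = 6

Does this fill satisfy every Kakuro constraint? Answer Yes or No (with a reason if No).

No — the across run R3C1–R3C2 sums to 13, not 8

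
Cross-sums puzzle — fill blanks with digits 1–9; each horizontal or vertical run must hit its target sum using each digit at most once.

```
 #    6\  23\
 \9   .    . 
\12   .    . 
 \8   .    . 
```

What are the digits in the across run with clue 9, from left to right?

6 in 3 cells must be {1,2,3}; 23 in 3 cells must be {6,8,9}.
The 12 across and the 6 down share only 3, so R2C1 = 3.
R2C2 = 12 − 3 = 9 completes the 12 across.
Given what's placed, R3C2 must be 6 to fit the 8 across and 23 down.
R1C2 = 23 − 15 = 8 completes the 23 down.
R3C1 = 8 − 6 = 2 completes the 8 across.
R1C1 = 9 − 8 = 1 completes the 9 across.

1, 8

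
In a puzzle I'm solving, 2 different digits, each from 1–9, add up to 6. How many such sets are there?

2

2 distinct digits from 1–9 sum between 3 and 17.
Enumerating: {1,5}, {2,4}.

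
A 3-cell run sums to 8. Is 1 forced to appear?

Every partition of 8 into 3 distinct digits includes 1: {1,2,5}, {1,3,4}.

Yes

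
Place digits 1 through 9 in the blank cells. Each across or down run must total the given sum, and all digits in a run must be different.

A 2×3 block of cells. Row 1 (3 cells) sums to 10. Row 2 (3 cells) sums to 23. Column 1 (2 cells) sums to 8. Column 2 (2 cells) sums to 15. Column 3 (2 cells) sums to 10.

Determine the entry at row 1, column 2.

7

23 in 3 cells must be {6,8,9}.
The 23 across and the 8 down share only 6, so (2,1) = 6.
(1,1) = 8 − 6 = 2 completes the 8 down.
Given what's placed, (1,2) must be 7 to fit the 10 across and 15 down.
(1,3) = 10 − 9 = 1 completes the 10 across.
(2,2) = 15 − 7 = 8 completes the 15 down.
(2,3) = 23 − 14 = 9 completes the 23 across.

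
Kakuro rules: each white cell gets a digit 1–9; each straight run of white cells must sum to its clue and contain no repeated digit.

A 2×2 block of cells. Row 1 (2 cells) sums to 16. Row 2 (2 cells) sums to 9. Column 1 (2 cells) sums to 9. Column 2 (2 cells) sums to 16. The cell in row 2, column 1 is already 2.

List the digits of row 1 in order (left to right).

16 in 2 cells must be {7,9}.
(1,1) = 9 − 2 = 7 completes the 9 down.
(1,2) = 16 − 7 = 9 completes the 16 across.
(2,2) = 9 − 2 = 7 completes the 9 across.

7 9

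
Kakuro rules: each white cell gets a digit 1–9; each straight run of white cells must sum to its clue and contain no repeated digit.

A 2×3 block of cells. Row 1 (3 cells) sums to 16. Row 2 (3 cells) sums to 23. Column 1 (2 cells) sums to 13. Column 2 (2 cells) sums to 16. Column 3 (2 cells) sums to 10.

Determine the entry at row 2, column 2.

23 in 3 cells must be {6,8,9}; 16 in 2 cells must be {7,9}.
The 23 across and the 16 down share only 9, so (2,2) = 9.
(1,2) = 16 − 9 = 7 completes the 16 down.
Nothing is forced directly, so branch on (2,1), whose candidates are 6 or 8. If (2,1) = 6: then (1,1) would have to be in {1,3,4,5,6,8} for the 16 across but in {7} for the 13 down — contradiction. So (2,1) = 8.
(1,1) = 13 − 8 = 5 completes the 13 down.
(1,3) = 16 − 12 = 4 completes the 16 across.
(2,3) = 23 − 17 = 6 completes the 23 across.

9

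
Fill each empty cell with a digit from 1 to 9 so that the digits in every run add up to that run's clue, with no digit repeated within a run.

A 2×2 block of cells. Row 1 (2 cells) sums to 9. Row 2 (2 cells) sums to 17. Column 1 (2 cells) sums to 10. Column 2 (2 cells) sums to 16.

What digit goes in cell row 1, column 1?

17 in 2 cells must be {8,9}; 16 in 2 cells must be {7,9}.
The 9 across and the 16 down share only 7, so (1,2) = 7.
(2,2) = 16 − 7 = 9 completes the 16 down.
(1,1) = 9 − 7 = 2 completes the 9 across.
(2,1) = 17 − 9 = 8 completes the 17 across.

2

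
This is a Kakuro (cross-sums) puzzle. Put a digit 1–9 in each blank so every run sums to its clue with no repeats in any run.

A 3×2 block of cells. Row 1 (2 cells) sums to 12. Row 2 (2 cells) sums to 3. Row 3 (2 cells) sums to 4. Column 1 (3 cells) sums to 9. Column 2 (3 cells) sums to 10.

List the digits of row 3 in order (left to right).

3 in 2 cells must be {1,2}; 4 in 2 cells must be {1,3}.
Nothing is forced directly, so branch on (2,1), whose candidates are 1 or 2. If (2,1) = 2: that forces (2,2) = 1, (3,2) = 3, after which (1,2) would have to be in {3,4,5,7,8,9} for the 12 across but in {6} for the 10 down — contradiction. So (2,1) = 1.
(2,2) = 3 − 1 = 2 completes the 3 across.
Given what's placed, (3,1) must be 3 to fit the 4 across and 9 down.
(3,2) = 4 − 3 = 1 completes the 4 across.
(1,1) = 9 − 4 = 5 completes the 9 down.
(1,2) = 12 − 5 = 7 completes the 12 across.

3 1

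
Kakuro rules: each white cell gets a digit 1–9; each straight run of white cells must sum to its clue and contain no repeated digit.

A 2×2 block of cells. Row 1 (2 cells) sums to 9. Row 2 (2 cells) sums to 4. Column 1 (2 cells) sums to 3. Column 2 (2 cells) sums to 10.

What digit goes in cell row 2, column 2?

3

4 in 2 cells must be {1,3}; 3 in 2 cells must be {1,2}.
The 4 across and the 3 down share only 1, so (2,1) = 1.
(2,2) = 4 − 1 = 3 completes the 4 across.
(1,1) = 3 − 1 = 2 completes the 3 down.
(1,2) = 9 − 2 = 7 completes the 9 across.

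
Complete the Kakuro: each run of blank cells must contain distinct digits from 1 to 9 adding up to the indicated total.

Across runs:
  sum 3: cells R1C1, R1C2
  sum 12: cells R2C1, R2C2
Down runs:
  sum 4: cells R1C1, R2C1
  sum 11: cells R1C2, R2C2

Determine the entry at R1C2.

3 in 2 cells must be {1,2}; 4 in 2 cells must be {1,3}.
The 3 across and the 4 down share only 1, so R1C1 = 1.
R1C2 = 3 − 1 = 2 completes the 3 across.
R2C1 = 4 − 1 = 3 completes the 4 down.
R2C2 = 12 − 3 = 9 completes the 12 across.

2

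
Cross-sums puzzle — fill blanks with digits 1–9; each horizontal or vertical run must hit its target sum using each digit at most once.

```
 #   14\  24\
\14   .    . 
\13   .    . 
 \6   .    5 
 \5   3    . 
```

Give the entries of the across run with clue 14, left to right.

6 8

R3C1 = 6 − 5 = 1 completes the 6 across.
R4C2 = 5 − 3 = 2 completes the 5 across.
No cell is forced outright now. R1C1 can only be 6 or 8 (the digits allowed by both its 14 across and its 14 down). If R1C1 = 8: then R1C2 would have to be in {6} for the 14 across but in {8,9} for the 24 down — contradiction. So R1C1 = 6.
R1C2 = 14 − 6 = 8 completes the 14 across.
R2C1 = 14 − 10 = 4 completes the 14 down.
R2C2 = 13 − 4 = 9 completes the 13 across.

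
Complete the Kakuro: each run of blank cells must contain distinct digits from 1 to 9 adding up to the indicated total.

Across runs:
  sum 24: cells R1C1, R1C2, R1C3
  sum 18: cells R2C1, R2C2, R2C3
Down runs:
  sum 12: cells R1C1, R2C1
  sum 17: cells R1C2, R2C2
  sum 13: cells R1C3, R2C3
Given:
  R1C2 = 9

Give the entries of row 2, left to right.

4 8 6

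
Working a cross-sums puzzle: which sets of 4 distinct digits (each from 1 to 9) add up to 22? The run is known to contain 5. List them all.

{1,5,7,9}; {2,5,6,9}; {2,5,7,8}; {3,5,6,8}; {4,5,6,7}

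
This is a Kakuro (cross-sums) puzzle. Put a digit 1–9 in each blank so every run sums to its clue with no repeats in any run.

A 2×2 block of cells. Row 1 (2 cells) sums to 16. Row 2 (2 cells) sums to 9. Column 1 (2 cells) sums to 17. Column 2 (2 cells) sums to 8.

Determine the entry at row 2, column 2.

16 in 2 cells must be {7,9}; 17 in 2 cells must be {8,9}.
The 16 across and the 17 down share only 9, so (1,1) = 9.
(1,2) = 16 − 9 = 7 completes the 16 across.
(2,1) = 17 − 9 = 8 completes the 17 down.
(2,2) = 9 − 8 = 1 completes the 9 across.

1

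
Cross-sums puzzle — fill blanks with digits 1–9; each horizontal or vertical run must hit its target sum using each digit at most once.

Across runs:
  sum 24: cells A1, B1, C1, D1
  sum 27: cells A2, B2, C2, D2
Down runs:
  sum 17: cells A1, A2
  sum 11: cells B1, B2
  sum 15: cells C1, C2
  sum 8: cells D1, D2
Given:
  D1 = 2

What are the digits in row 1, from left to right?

17 in 2 cells must be {8,9}.
D2 = 8 − 2 = 6 completes the 8 down.
No cell is forced outright now. A1 can only be 8 or 9 (the digits allowed by both its 24 across and its 17 down). If A1 = 8: that forces C1 = 9, A2 = 9, after which C2 would have to be in {4,5,7,8} for the 27 across but in {6} for the 15 down — contradiction. So A1 = 9.
A2 = 17 − 9 = 8 completes the 17 down.
Given what's placed, C2 must be 9 to fit the 27 across and 15 down.
C1 = 15 − 9 = 6 completes the 15 down.
B2 = 27 − 23 = 4 completes the 27 across.
B1 = 24 − 17 = 7 completes the 24 across.

9, 7, 6, 2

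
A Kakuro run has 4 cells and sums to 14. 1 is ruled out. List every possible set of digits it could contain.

4 distinct digits from 1–9 sum between 10 and 30.
Dropping sets that contain 1.
Only one set works: {2,3,4,5}.

{2,3,4,5}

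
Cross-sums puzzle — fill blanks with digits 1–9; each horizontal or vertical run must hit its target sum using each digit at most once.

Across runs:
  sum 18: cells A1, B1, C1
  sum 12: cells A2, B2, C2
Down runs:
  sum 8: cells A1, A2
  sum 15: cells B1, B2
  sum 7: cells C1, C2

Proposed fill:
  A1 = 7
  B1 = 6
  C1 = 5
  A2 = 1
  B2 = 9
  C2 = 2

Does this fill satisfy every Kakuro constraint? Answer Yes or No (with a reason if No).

Yes

Across: 7+6+5=18; 1+9+2=12. Down: 7+1=8; 6+9=15; 5+2=7. No digit repeats within any run.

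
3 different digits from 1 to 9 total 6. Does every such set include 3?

The only way to make 6 from 3 distinct digits is {1,2,3}, which contains 3.

Yes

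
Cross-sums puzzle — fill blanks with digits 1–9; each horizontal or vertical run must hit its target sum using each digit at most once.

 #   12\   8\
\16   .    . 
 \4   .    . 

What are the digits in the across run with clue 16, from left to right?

16 in 2 cells must be {7,9}; 4 in 2 cells must be {1,3}.
The 16 across and the 8 down share only 7, so R1C2 = 7.
The 4 across and the 12 down share only 3, so R2C1 = 3.
R2C2 = 4 − 3 = 1 completes the 4 across.
R1C1 = 16 − 7 = 9 completes the 16 across.

9 7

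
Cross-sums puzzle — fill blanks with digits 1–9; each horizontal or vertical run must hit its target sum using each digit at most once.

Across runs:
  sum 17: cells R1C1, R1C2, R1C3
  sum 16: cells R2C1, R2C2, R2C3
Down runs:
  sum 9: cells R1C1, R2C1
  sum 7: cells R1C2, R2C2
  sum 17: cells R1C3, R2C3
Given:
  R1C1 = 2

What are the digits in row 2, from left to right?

7 1 8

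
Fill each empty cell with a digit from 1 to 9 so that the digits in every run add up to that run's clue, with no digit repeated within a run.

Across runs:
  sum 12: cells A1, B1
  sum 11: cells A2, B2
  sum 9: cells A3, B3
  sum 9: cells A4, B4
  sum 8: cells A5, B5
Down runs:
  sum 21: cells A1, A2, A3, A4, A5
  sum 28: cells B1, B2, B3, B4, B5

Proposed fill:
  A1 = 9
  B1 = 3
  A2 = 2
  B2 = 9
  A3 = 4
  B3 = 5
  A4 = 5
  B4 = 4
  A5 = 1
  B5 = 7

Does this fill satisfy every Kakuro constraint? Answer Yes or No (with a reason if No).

Across: 9+3=12; 2+9=11; 4+5=9; 5+4=9; 1+7=8. Down: 9+2+4+5+1=21; 3+9+5+4+7=28. No digit repeats within any run.

Yes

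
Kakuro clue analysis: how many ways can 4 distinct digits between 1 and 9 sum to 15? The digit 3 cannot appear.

4 distinct digits from 1–9 sum between 10 and 30.
Dropping sets that contain 3.
Enumerating: {1,2,4,8}, {1,2,5,7}.

2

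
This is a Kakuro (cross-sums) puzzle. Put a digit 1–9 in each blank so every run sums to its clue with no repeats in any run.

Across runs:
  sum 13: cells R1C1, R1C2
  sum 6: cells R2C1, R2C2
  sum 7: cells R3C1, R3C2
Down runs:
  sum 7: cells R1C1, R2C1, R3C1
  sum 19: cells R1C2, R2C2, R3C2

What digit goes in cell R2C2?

4

7 in 3 cells must be {1,2,4}.
The 13 across and the 7 down share only 4, so R1C1 = 4.
R1C2 = 13 − 4 = 9 completes the 13 across.
Nothing is forced directly, so branch on R2C1, whose candidates are 1 or 2. If R2C1 = 1: then R2C2 would have to be in {5} for the 6 across but in {2,3,4,6,7,8} for the 19 down — contradiction. So R2C1 = 2.
R2C2 = 6 − 2 = 4 completes the 6 across.
R3C1 = 7 − 6 = 1 completes the 7 down.
R3C2 = 7 − 1 = 6 completes the 7 across.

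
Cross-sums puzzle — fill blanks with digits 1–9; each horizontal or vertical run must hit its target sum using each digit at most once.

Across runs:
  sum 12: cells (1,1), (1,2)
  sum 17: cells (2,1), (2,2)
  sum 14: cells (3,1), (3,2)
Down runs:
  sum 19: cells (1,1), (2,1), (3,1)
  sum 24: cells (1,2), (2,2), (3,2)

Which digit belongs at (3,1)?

6

17 in 2 cells must be {8,9}; 24 in 3 cells must be {7,8,9}.
Nothing is forced directly, so branch on (2,1), whose candidates are 8 or 9. If (2,1) = 9: that forces (2,2) = 8, (3,2) = 9, (1,2) = 7, after which (3,1) would have to be in {5} for the 14 across but in {2,3,4,6,7,8} for the 19 down — contradiction. So (2,1) = 8.
(2,2) = 17 − 8 = 9 completes the 17 across.
Given what's placed, (3,2) must be 8 to fit the 14 across and 24 down.
(1,2) = 24 − 17 = 7 completes the 24 down.
(3,1) = 14 − 8 = 6 completes the 14 across.
(1,1) = 12 − 7 = 5 completes the 12 across.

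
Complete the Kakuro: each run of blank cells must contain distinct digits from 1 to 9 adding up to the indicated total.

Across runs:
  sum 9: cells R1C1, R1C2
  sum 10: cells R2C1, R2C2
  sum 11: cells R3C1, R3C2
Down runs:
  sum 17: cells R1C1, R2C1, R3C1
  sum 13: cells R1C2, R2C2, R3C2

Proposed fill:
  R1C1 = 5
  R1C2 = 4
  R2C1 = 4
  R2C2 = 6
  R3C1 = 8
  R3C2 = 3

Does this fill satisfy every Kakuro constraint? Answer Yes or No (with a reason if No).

Across: 5+4=9; 4+6=10; 8+3=11. Down: 5+4+8=17; 4+6+3=13. No digit repeats within any run.

Yes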